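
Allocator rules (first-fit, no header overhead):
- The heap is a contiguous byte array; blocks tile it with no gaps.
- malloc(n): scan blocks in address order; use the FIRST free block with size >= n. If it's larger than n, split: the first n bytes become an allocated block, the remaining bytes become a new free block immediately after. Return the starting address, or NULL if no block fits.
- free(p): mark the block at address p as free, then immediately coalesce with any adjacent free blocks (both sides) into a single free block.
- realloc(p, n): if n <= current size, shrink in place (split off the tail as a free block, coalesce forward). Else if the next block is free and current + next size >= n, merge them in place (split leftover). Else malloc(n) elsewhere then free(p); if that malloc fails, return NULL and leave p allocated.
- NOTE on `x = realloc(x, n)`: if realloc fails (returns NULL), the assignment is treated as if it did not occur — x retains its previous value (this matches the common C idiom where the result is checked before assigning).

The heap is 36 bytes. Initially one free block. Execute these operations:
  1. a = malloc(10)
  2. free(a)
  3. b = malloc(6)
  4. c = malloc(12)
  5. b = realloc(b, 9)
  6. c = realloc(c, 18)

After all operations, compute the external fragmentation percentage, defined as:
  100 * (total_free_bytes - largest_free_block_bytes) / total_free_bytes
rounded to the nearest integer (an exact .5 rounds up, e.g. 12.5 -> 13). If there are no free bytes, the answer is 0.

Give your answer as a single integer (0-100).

Op 1: a = malloc(10) -> a = 0; heap: [0-9 ALLOC][10-35 FREE]
Op 2: free(a) -> (freed a); heap: [0-35 FREE]
Op 3: b = malloc(6) -> b = 0; heap: [0-5 ALLOC][6-35 FREE]
Op 4: c = malloc(12) -> c = 6; heap: [0-5 ALLOC][6-17 ALLOC][18-35 FREE]
Op 5: b = realloc(b, 9) -> b = 18; heap: [0-5 FREE][6-17 ALLOC][18-26 ALLOC][27-35 FREE]
Op 6: c = realloc(c, 18) -> NULL (c unchanged); heap: [0-5 FREE][6-17 ALLOC][18-26 ALLOC][27-35 FREE]
Free blocks: [6 9] total_free=15 largest=9 -> 100*(15-9)/15 = 600/15 = 40

Answer: 40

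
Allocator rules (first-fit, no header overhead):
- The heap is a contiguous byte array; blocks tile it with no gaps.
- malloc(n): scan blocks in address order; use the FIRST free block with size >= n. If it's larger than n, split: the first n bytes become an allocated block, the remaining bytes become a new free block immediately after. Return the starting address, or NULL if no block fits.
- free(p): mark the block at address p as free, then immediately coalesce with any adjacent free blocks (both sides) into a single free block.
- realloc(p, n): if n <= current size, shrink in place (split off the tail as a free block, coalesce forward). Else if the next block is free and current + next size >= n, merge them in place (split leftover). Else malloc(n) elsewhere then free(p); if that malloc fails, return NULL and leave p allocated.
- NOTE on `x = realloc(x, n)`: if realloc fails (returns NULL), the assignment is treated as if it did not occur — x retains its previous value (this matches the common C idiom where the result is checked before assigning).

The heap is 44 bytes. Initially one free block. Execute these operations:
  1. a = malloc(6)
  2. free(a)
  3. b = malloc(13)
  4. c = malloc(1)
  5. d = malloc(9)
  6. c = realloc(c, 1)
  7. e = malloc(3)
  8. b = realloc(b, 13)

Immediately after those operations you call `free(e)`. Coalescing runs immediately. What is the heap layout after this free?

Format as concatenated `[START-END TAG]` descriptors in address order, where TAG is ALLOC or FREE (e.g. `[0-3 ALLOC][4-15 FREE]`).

Op 1: a = malloc(6) -> a = 0; heap: [0-5 ALLOC][6-43 FREE]
Op 2: free(a) -> (freed a); heap: [0-43 FREE]
Op 3: b = malloc(13) -> b = 0; heap: [0-12 ALLOC][13-43 FREE]
Op 4: c = malloc(1) -> c = 13; heap: [0-12 ALLOC][13-13 ALLOC][14-43 FREE]
Op 5: d = malloc(9) -> d = 14; heap: [0-12 ALLOC][13-13 ALLOC][14-22 ALLOC][23-43 FREE]
Op 6: c = realloc(c, 1) -> c = 13; heap: [0-12 ALLOC][13-13 ALLOC][14-22 ALLOC][23-43 FREE]
Op 7: e = malloc(3) -> e = 23; heap: [0-12 ALLOC][13-13 ALLOC][14-22 ALLOC][23-25 ALLOC][26-43 FREE]
Op 8: b = realloc(b, 13) -> b = 0; heap: [0-12 ALLOC][13-13 ALLOC][14-22 ALLOC][23-25 ALLOC][26-43 FREE]
free(e): e = 23 -> block [23-25 ALLOC]; mark free, coalesce with adjacent free neighbors -> [0-12 ALLOC][13-13 ALLOC][14-22 ALLOC][23-43 FREE]

Answer: [0-12 ALLOC][13-13 ALLOC][14-22 ALLOC][23-43 FREE]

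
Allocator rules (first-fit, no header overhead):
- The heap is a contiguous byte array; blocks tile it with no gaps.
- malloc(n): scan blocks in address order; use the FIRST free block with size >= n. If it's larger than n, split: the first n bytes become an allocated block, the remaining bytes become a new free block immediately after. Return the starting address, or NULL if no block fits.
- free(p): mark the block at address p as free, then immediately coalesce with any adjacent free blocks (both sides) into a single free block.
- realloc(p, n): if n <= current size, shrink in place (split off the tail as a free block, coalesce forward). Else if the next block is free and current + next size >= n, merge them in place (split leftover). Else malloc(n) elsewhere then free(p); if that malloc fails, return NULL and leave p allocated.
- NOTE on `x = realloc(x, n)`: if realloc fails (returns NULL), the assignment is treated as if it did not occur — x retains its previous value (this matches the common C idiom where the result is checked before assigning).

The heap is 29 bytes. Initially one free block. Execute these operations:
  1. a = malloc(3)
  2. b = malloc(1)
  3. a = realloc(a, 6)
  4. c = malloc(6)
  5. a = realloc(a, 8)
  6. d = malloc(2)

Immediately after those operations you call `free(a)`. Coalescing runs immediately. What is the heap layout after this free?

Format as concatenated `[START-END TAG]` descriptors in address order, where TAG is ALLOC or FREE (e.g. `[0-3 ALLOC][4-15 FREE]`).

Answer: [0-1 ALLOC][2-2 FREE][3-3 ALLOC][4-9 FREE][10-15 ALLOC][16-28 FREE]

Derivation:
Op 1: a = malloc(3) -> a = 0; heap: [0-2 ALLOC][3-28 FREE]
Op 2: b = malloc(1) -> b = 3; heap: [0-2 ALLOC][3-3 ALLOC][4-28 FREE]
Op 3: a = realloc(a, 6) -> a = 4; heap: [0-2 FREE][3-3 ALLOC][4-9 ALLOC][10-28 FREE]
Op 4: c = malloc(6) -> c = 10; heap: [0-2 FREE][3-3 ALLOC][4-9 ALLOC][10-15 ALLOC][16-28 FREE]
Op 5: a = realloc(a, 8) -> a = 16; heap: [0-2 FREE][3-3 ALLOC][4-9 FREE][10-15 ALLOC][16-23 ALLOC][24-28 FREE]
Op 6: d = malloc(2) -> d = 0; heap: [0-1 ALLOC][2-2 FREE][3-3 ALLOC][4-9 FREE][10-15 ALLOC][16-23 ALLOC][24-28 FREE]
free(a): a = 16 -> block [16-23 ALLOC]; mark free, coalesce with adjacent free neighbors -> [0-1 ALLOC][2-2 FREE][3-3 ALLOC][4-9 FREE][10-15 ALLOC][16-28 FREE]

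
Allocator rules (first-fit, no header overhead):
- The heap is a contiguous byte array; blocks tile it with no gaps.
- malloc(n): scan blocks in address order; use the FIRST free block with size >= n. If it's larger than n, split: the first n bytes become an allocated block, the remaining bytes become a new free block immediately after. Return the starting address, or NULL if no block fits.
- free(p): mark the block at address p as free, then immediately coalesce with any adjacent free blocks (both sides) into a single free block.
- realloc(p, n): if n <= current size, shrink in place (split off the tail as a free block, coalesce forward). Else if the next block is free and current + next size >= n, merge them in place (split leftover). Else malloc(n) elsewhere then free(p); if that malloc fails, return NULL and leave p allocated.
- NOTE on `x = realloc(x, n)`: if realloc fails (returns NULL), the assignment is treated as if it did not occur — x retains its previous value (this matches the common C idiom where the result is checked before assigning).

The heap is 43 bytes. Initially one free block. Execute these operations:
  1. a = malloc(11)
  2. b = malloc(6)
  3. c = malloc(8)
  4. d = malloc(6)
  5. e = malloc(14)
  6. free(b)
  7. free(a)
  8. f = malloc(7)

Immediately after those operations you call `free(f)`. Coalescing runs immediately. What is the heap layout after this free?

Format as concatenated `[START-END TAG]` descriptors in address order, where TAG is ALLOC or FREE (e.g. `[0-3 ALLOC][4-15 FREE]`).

Answer: [0-16 FREE][17-24 ALLOC][25-30 ALLOC][31-42 FREE]

Derivation:
Op 1: a = malloc(11) -> a = 0; heap: [0-10 ALLOC][11-42 FREE]
Op 2: b = malloc(6) -> b = 11; heap: [0-10 ALLOC][11-16 ALLOC][17-42 FREE]
Op 3: c = malloc(8) -> c = 17; heap: [0-10 ALLOC][11-16 ALLOC][17-24 ALLOC][25-42 FREE]
Op 4: d = malloc(6) -> d = 25; heap: [0-10 ALLOC][11-16 ALLOC][17-24 ALLOC][25-30 ALLOC][31-42 FREE]
Op 5: e = malloc(14) -> e = NULL; heap: [0-10 ALLOC][11-16 ALLOC][17-24 ALLOC][25-30 ALLOC][31-42 FREE]
Op 6: free(b) -> (freed b); heap: [0-10 ALLOC][11-16 FREE][17-24 ALLOC][25-30 ALLOC][31-42 FREE]
Op 7: free(a) -> (freed a); heap: [0-16 FREE][17-24 ALLOC][25-30 ALLOC][31-42 FREE]
Op 8: f = malloc(7) -> f = 0; heap: [0-6 ALLOC][7-16 FREE][17-24 ALLOC][25-30 ALLOC][31-42 FREE]
free(f): f = 0 -> block [0-6 ALLOC]; mark free, coalesce with adjacent free neighbors -> [0-16 FREE][17-24 ALLOC][25-30 ALLOC][31-42 FREE]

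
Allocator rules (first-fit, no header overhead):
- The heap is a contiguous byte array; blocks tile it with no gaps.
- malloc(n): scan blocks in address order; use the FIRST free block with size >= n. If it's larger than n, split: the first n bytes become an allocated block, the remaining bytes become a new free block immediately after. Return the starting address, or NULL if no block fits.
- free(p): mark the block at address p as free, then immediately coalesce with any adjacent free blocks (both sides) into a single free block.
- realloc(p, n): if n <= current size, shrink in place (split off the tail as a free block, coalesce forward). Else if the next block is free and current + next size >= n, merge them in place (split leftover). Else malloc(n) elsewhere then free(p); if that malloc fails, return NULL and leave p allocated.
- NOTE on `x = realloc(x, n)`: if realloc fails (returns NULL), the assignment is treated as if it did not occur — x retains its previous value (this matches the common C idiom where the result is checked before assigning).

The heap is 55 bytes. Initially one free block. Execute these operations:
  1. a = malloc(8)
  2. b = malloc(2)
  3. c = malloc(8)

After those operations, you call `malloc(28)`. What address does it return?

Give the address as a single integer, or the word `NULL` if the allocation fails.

Answer: 18

Derivation:
Op 1: a = malloc(8) -> a = 0; heap: [0-7 ALLOC][8-54 FREE]
Op 2: b = malloc(2) -> b = 8; heap: [0-7 ALLOC][8-9 ALLOC][10-54 FREE]
Op 3: c = malloc(8) -> c = 10; heap: [0-7 ALLOC][8-9 ALLOC][10-17 ALLOC][18-54 FREE]
malloc(28): first-fit scan over [0-7 ALLOC][8-9 ALLOC][10-17 ALLOC][18-54 FREE] -> 18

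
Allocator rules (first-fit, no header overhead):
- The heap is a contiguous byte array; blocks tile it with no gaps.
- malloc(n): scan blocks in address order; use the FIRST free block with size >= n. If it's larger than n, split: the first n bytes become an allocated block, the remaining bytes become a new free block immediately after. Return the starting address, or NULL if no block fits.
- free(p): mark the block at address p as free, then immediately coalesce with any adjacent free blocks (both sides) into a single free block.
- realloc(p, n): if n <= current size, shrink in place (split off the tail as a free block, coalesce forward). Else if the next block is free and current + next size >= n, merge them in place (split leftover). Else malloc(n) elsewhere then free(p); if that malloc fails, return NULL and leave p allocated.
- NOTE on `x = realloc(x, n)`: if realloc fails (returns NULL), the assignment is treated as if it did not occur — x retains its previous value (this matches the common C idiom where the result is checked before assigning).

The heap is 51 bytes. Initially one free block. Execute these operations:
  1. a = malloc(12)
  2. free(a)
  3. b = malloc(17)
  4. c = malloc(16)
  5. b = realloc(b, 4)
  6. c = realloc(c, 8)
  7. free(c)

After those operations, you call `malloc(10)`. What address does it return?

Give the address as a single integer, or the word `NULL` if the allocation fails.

Answer: 4

Derivation:
Op 1: a = malloc(12) -> a = 0; heap: [0-11 ALLOC][12-50 FREE]
Op 2: free(a) -> (freed a); heap: [0-50 FREE]
Op 3: b = malloc(17) -> b = 0; heap: [0-16 ALLOC][17-50 FREE]
Op 4: c = malloc(16) -> c = 17; heap: [0-16 ALLOC][17-32 ALLOC][33-50 FREE]
Op 5: b = realloc(b, 4) -> b = 0; heap: [0-3 ALLOC][4-16 FREE][17-32 ALLOC][33-50 FREE]
Op 6: c = realloc(c, 8) -> c = 17; heap: [0-3 ALLOC][4-16 FREE][17-24 ALLOC][25-50 FREE]
Op 7: free(c) -> (freed c); heap: [0-3 ALLOC][4-50 FREE]
malloc(10): first-fit scan over [0-3 ALLOC][4-50 FREE] -> 4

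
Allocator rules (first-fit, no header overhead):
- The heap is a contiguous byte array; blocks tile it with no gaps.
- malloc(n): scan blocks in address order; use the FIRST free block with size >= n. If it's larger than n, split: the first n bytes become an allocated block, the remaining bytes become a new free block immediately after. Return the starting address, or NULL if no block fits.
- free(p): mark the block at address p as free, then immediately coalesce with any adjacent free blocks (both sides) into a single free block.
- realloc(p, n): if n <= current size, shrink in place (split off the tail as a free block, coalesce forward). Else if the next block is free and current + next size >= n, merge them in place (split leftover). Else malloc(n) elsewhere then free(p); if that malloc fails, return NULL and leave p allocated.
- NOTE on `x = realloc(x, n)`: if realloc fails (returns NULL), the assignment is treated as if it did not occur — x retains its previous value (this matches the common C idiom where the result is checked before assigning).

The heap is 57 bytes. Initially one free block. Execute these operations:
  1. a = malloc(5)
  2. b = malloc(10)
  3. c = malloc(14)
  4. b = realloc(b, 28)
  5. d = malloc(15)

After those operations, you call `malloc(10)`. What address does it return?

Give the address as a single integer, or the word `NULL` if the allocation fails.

Answer: 5

Derivation:
Op 1: a = malloc(5) -> a = 0; heap: [0-4 ALLOC][5-56 FREE]
Op 2: b = malloc(10) -> b = 5; heap: [0-4 ALLOC][5-14 ALLOC][15-56 FREE]
Op 3: c = malloc(14) -> c = 15; heap: [0-4 ALLOC][5-14 ALLOC][15-28 ALLOC][29-56 FREE]
Op 4: b = realloc(b, 28) -> b = 29; heap: [0-4 ALLOC][5-14 FREE][15-28 ALLOC][29-56 ALLOC]
Op 5: d = malloc(15) -> d = NULL; heap: [0-4 ALLOC][5-14 FREE][15-28 ALLOC][29-56 ALLOC]
malloc(10): first-fit scan over [0-4 ALLOC][5-14 FREE][15-28 ALLOC][29-56 ALLOC] -> 5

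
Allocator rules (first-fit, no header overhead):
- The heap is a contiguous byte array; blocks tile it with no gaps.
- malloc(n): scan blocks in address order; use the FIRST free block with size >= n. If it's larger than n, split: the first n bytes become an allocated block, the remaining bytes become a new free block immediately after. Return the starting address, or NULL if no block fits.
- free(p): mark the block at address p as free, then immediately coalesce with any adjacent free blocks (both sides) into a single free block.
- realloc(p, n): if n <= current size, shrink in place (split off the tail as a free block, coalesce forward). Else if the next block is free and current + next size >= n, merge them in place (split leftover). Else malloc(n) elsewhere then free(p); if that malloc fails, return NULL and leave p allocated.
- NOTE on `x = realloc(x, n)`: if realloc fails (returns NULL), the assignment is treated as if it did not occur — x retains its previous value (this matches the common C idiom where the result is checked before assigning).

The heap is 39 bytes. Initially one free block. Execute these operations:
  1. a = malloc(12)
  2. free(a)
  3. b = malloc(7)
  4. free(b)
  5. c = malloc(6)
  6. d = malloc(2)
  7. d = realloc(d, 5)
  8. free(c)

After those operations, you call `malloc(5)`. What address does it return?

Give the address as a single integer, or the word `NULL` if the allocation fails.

Op 1: a = malloc(12) -> a = 0; heap: [0-11 ALLOC][12-38 FREE]
Op 2: free(a) -> (freed a); heap: [0-38 FREE]
Op 3: b = malloc(7) -> b = 0; heap: [0-6 ALLOC][7-38 FREE]
Op 4: free(b) -> (freed b); heap: [0-38 FREE]
Op 5: c = malloc(6) -> c = 0; heap: [0-5 ALLOC][6-38 FREE]
Op 6: d = malloc(2) -> d = 6; heap: [0-5 ALLOC][6-7 ALLOC][8-38 FREE]
Op 7: d = realloc(d, 5) -> d = 6; heap: [0-5 ALLOC][6-10 ALLOC][11-38 FREE]
Op 8: free(c) -> (freed c); heap: [0-5 FREE][6-10 ALLOC][11-38 FREE]
malloc(5): first-fit scan over [0-5 FREE][6-10 ALLOC][11-38 FREE] -> 0

Answer: 0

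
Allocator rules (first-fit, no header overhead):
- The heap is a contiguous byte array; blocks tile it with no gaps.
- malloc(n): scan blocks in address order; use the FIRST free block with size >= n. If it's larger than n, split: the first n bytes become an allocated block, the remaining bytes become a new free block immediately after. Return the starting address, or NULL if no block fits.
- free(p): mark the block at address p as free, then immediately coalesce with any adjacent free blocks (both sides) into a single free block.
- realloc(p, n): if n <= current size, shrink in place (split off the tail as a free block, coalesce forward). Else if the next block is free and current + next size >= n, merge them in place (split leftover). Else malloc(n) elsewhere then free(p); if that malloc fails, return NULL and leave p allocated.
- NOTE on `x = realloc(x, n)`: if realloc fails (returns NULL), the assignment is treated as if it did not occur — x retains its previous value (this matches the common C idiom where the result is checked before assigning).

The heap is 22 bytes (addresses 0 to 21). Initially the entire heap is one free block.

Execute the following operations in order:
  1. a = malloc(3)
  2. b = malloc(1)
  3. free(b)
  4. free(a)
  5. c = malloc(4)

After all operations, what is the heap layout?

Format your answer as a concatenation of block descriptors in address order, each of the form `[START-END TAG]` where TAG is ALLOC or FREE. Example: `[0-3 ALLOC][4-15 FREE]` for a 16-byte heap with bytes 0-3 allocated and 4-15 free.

Op 1: a = malloc(3) -> a = 0; heap: [0-2 ALLOC][3-21 FREE]
Op 2: b = malloc(1) -> b = 3; heap: [0-2 ALLOC][3-3 ALLOC][4-21 FREE]
Op 3: free(b) -> (freed b); heap: [0-2 ALLOC][3-21 FREE]
Op 4: free(a) -> (freed a); heap: [0-21 FREE]
Op 5: c = malloc(4) -> c = 0; heap: [0-3 ALLOC][4-21 FREE]

Answer: [0-3 ALLOC][4-21 FREE]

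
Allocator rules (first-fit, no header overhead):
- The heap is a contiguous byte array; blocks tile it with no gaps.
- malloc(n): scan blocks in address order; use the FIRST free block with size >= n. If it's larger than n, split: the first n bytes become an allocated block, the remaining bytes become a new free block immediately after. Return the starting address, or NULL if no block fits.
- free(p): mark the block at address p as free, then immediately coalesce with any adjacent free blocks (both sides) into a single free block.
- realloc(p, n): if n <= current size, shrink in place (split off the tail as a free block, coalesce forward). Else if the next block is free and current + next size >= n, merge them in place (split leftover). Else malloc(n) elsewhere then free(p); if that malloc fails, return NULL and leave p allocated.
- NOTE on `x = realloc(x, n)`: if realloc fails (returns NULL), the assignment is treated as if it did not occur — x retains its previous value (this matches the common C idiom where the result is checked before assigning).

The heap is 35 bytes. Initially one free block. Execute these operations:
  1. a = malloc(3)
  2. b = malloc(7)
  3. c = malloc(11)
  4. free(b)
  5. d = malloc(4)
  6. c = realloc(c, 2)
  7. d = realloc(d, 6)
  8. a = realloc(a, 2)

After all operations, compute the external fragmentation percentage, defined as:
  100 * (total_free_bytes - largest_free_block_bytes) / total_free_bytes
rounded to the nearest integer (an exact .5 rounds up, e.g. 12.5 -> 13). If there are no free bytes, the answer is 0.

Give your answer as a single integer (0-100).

Answer: 8

Derivation:
Op 1: a = malloc(3) -> a = 0; heap: [0-2 ALLOC][3-34 FREE]
Op 2: b = malloc(7) -> b = 3; heap: [0-2 ALLOC][3-9 ALLOC][10-34 FREE]
Op 3: c = malloc(11) -> c = 10; heap: [0-2 ALLOC][3-9 ALLOC][10-20 ALLOC][21-34 FREE]
Op 4: free(b) -> (freed b); heap: [0-2 ALLOC][3-9 FREE][10-20 ALLOC][21-34 FREE]
Op 5: d = malloc(4) -> d = 3; heap: [0-2 ALLOC][3-6 ALLOC][7-9 FREE][10-20 ALLOC][21-34 FREE]
Op 6: c = realloc(c, 2) -> c = 10; heap: [0-2 ALLOC][3-6 ALLOC][7-9 FREE][10-11 ALLOC][12-34 FREE]
Op 7: d = realloc(d, 6) -> d = 3; heap: [0-2 ALLOC][3-8 ALLOC][9-9 FREE][10-11 ALLOC][12-34 FREE]
Op 8: a = realloc(a, 2) -> a = 0; heap: [0-1 ALLOC][2-2 FREE][3-8 ALLOC][9-9 FREE][10-11 ALLOC][12-34 FREE]
Free blocks: [1 1 23] total_free=25 largest=23 -> 100*(25-23)/25 = 200/25 = 8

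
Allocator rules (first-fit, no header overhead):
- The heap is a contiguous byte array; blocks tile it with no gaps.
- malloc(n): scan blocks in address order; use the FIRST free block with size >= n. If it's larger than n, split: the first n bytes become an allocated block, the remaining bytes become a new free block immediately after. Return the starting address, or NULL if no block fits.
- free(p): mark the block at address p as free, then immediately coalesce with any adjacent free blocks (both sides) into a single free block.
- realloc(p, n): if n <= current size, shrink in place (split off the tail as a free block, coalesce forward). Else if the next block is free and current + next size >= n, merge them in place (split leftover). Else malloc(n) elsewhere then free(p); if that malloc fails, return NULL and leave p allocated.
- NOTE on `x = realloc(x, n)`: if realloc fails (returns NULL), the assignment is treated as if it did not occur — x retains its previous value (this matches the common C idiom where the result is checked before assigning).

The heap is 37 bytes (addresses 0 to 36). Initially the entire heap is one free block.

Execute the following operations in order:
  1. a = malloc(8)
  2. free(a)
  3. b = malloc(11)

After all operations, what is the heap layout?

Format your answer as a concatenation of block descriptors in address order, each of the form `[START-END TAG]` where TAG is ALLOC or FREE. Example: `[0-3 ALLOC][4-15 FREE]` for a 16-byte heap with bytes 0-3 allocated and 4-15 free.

Answer: [0-10 ALLOC][11-36 FREE]

Derivation:
Op 1: a = malloc(8) -> a = 0; heap: [0-7 ALLOC][8-36 FREE]
Op 2: free(a) -> (freed a); heap: [0-36 FREE]
Op 3: b = malloc(11) -> b = 0; heap: [0-10 ALLOC][11-36 FREE]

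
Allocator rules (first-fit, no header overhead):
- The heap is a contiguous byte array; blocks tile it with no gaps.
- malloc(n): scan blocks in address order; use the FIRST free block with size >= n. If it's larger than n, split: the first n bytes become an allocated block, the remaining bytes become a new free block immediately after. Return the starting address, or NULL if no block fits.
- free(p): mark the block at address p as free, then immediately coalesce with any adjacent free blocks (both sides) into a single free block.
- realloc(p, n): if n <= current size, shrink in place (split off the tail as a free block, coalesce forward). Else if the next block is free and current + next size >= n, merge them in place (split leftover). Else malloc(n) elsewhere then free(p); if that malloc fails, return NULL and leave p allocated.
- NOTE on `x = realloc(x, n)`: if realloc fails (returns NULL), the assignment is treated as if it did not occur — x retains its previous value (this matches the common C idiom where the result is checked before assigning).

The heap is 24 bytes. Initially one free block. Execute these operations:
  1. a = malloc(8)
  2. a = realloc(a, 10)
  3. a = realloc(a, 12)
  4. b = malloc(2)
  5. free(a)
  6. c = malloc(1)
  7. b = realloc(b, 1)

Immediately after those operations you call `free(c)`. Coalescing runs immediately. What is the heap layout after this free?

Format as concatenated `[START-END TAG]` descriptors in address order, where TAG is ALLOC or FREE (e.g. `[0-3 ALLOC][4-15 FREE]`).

Answer: [0-11 FREE][12-12 ALLOC][13-23 FREE]

Derivation:
Op 1: a = malloc(8) -> a = 0; heap: [0-7 ALLOC][8-23 FREE]
Op 2: a = realloc(a, 10) -> a = 0; heap: [0-9 ALLOC][10-23 FREE]
Op 3: a = realloc(a, 12) -> a = 0; heap: [0-11 ALLOC][12-23 FREE]
Op 4: b = malloc(2) -> b = 12; heap: [0-11 ALLOC][12-13 ALLOC][14-23 FREE]
Op 5: free(a) -> (freed a); heap: [0-11 FREE][12-13 ALLOC][14-23 FREE]
Op 6: c = malloc(1) -> c = 0; heap: [0-0 ALLOC][1-11 FREE][12-13 ALLOC][14-23 FREE]
Op 7: b = realloc(b, 1) -> b = 12; heap: [0-0 ALLOC][1-11 FREE][12-12 ALLOC][13-23 FREE]
free(c): c = 0 -> block [0-0 ALLOC]; mark free, coalesce with adjacent free neighbors -> [0-11 FREE][12-12 ALLOC][13-23 FREE]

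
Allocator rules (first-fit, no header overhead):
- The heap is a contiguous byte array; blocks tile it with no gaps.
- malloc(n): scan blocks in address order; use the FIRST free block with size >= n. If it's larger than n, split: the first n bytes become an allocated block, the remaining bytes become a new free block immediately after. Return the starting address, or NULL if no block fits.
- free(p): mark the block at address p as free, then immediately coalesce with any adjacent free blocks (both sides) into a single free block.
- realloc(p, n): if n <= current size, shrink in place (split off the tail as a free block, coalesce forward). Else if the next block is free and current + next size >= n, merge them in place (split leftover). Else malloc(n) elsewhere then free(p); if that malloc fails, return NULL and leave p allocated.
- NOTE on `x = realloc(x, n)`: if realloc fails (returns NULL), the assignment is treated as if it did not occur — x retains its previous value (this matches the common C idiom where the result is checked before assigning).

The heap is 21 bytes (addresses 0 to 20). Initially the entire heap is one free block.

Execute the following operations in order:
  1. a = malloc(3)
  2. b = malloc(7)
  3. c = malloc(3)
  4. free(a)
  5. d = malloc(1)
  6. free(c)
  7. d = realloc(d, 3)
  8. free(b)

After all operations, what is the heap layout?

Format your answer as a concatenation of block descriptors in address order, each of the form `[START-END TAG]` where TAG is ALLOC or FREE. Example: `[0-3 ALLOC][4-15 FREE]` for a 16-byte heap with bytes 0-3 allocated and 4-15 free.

Op 1: a = malloc(3) -> a = 0; heap: [0-2 ALLOC][3-20 FREE]
Op 2: b = malloc(7) -> b = 3; heap: [0-2 ALLOC][3-9 ALLOC][10-20 FREE]
Op 3: c = malloc(3) -> c = 10; heap: [0-2 ALLOC][3-9 ALLOC][10-12 ALLOC][13-20 FREE]
Op 4: free(a) -> (freed a); heap: [0-2 FREE][3-9 ALLOC][10-12 ALLOC][13-20 FREE]
Op 5: d = malloc(1) -> d = 0; heap: [0-0 ALLOC][1-2 FREE][3-9 ALLOC][10-12 ALLOC][13-20 FREE]
Op 6: free(c) -> (freed c); heap: [0-0 ALLOC][1-2 FREE][3-9 ALLOC][10-20 FREE]
Op 7: d = realloc(d, 3) -> d = 0; heap: [0-2 ALLOC][3-9 ALLOC][10-20 FREE]
Op 8: free(b) -> (freed b); heap: [0-2 ALLOC][3-20 FREE]

Answer: [0-2 ALLOC][3-20 FREE]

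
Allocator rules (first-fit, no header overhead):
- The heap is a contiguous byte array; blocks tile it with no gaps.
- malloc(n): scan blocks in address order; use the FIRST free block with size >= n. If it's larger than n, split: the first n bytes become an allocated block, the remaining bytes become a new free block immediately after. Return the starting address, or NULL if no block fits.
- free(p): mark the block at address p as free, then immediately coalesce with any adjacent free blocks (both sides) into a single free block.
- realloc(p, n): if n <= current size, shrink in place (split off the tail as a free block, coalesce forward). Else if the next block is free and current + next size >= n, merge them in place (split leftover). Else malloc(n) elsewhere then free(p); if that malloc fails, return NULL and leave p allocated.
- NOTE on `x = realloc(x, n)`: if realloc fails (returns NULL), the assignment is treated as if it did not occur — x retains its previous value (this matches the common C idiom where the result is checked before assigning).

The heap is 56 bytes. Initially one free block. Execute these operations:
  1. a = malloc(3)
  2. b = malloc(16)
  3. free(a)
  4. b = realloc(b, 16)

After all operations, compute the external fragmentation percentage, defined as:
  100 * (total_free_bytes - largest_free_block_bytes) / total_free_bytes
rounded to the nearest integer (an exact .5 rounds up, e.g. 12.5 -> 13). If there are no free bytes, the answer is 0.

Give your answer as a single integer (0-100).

Op 1: a = malloc(3) -> a = 0; heap: [0-2 ALLOC][3-55 FREE]
Op 2: b = malloc(16) -> b = 3; heap: [0-2 ALLOC][3-18 ALLOC][19-55 FREE]
Op 3: free(a) -> (freed a); heap: [0-2 FREE][3-18 ALLOC][19-55 FREE]
Op 4: b = realloc(b, 16) -> b = 3; heap: [0-2 FREE][3-18 ALLOC][19-55 FREE]
Free blocks: [3 37] total_free=40 largest=37 -> 100*(40-37)/40 = 300/40 = 7.5 -> rounds to 8

Answer: 8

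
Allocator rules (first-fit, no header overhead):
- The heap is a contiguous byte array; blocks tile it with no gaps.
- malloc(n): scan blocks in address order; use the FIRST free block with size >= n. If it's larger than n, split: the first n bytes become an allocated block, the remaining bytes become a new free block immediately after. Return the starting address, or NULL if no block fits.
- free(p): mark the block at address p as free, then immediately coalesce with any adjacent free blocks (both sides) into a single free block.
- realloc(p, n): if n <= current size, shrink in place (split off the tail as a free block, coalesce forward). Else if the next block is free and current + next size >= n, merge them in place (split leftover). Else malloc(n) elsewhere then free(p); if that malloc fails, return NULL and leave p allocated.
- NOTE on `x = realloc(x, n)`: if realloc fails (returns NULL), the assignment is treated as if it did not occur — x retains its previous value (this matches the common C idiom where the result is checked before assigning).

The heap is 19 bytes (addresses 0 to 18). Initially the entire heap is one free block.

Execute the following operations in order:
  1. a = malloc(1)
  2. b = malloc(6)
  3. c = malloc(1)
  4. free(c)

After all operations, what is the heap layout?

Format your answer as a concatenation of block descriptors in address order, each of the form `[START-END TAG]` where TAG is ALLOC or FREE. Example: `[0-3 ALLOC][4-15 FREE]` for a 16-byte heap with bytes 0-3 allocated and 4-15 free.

Op 1: a = malloc(1) -> a = 0; heap: [0-0 ALLOC][1-18 FREE]
Op 2: b = malloc(6) -> b = 1; heap: [0-0 ALLOC][1-6 ALLOC][7-18 FREE]
Op 3: c = malloc(1) -> c = 7; heap: [0-0 ALLOC][1-6 ALLOC][7-7 ALLOC][8-18 FREE]
Op 4: free(c) -> (freed c); heap: [0-0 ALLOC][1-6 ALLOC][7-18 FREE]

Answer: [0-0 ALLOC][1-6 ALLOC][7-18 FREE]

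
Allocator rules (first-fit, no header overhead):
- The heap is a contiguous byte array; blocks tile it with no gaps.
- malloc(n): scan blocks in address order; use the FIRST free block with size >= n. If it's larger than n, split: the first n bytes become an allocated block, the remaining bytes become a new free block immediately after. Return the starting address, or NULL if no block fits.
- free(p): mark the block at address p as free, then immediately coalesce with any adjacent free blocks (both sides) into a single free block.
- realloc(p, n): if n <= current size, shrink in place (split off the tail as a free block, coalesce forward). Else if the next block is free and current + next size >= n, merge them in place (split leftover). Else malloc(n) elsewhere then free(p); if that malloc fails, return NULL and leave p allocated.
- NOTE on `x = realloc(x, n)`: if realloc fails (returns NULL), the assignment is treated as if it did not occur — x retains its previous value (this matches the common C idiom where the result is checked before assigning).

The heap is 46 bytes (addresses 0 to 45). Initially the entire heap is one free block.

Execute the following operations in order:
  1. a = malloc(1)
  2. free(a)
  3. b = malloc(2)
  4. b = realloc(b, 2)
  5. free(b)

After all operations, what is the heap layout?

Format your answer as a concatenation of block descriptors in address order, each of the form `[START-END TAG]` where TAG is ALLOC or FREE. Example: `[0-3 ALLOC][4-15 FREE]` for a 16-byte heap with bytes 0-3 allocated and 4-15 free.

Op 1: a = malloc(1) -> a = 0; heap: [0-0 ALLOC][1-45 FREE]
Op 2: free(a) -> (freed a); heap: [0-45 FREE]
Op 3: b = malloc(2) -> b = 0; heap: [0-1 ALLOC][2-45 FREE]
Op 4: b = realloc(b, 2) -> b = 0; heap: [0-1 ALLOC][2-45 FREE]
Op 5: free(b) -> (freed b); heap: [0-45 FREE]

Answer: [0-45 FREE]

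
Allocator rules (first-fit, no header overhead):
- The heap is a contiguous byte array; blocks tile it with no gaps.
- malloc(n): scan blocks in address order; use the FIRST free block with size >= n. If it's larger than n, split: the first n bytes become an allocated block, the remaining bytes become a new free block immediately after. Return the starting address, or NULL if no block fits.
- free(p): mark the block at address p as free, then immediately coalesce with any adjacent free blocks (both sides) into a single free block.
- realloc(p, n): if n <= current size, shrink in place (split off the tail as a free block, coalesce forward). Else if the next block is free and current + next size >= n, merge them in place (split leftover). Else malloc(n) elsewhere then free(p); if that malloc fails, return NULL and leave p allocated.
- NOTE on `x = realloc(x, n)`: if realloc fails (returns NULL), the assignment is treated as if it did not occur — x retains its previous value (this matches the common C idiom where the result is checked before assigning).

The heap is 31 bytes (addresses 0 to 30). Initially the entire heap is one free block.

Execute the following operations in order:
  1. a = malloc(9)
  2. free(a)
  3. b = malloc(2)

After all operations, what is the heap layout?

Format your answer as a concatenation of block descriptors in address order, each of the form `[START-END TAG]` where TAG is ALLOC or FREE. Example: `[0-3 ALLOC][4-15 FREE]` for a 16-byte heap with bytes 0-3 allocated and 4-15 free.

Answer: [0-1 ALLOC][2-30 FREE]

Derivation:
Op 1: a = malloc(9) -> a = 0; heap: [0-8 ALLOC][9-30 FREE]
Op 2: free(a) -> (freed a); heap: [0-30 FREE]
Op 3: b = malloc(2) -> b = 0; heap: [0-1 ALLOC][2-30 FREE]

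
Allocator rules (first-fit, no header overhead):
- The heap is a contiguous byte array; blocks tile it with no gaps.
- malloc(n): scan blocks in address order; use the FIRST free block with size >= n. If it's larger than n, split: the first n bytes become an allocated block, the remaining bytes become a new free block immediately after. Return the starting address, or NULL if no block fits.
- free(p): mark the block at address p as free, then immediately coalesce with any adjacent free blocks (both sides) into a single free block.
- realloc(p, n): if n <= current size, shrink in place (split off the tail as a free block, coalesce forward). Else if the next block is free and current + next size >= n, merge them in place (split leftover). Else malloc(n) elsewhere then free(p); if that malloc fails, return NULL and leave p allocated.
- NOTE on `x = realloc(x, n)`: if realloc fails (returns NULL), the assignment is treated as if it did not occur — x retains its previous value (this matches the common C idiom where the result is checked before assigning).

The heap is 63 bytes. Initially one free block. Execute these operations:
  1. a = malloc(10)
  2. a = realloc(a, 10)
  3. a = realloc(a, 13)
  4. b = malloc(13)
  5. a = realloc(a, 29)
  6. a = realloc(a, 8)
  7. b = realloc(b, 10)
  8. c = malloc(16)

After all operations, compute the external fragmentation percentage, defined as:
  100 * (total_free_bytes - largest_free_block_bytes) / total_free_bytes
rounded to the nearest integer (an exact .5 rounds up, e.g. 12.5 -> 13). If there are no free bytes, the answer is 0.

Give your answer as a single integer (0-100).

Answer: 55

Derivation:
Op 1: a = malloc(10) -> a = 0; heap: [0-9 ALLOC][10-62 FREE]
Op 2: a = realloc(a, 10) -> a = 0; heap: [0-9 ALLOC][10-62 FREE]
Op 3: a = realloc(a, 13) -> a = 0; heap: [0-12 ALLOC][13-62 FREE]
Op 4: b = malloc(13) -> b = 13; heap: [0-12 ALLOC][13-25 ALLOC][26-62 FREE]
Op 5: a = realloc(a, 29) -> a = 26; heap: [0-12 FREE][13-25 ALLOC][26-54 ALLOC][55-62 FREE]
Op 6: a = realloc(a, 8) -> a = 26; heap: [0-12 FREE][13-25 ALLOC][26-33 ALLOC][34-62 FREE]
Op 7: b = realloc(b, 10) -> b = 13; heap: [0-12 FREE][13-22 ALLOC][23-25 FREE][26-33 ALLOC][34-62 FREE]
Op 8: c = malloc(16) -> c = 34; heap: [0-12 FREE][13-22 ALLOC][23-25 FREE][26-33 ALLOC][34-49 ALLOC][50-62 FREE]
Free blocks: [13 3 13] total_free=29 largest=13 -> 100*(29-13)/29 = 1600/29 ≈ 55.172 -> rounds to 55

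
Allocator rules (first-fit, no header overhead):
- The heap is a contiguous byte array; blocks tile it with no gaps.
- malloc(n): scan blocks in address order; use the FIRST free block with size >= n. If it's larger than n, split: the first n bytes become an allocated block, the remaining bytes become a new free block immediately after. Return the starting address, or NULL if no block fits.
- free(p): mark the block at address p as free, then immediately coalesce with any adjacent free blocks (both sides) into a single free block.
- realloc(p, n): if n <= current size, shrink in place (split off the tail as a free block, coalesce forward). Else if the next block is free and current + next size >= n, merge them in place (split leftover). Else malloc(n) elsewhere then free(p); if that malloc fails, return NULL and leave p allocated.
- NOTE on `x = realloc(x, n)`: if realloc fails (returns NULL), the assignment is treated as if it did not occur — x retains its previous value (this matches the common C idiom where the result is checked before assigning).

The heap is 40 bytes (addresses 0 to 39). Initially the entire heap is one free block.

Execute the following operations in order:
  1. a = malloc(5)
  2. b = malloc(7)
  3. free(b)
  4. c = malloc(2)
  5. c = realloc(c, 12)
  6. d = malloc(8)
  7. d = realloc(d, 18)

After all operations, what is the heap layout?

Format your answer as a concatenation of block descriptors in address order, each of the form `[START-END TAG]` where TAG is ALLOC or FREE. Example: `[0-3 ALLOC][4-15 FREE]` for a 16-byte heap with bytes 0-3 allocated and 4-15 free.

Op 1: a = malloc(5) -> a = 0; heap: [0-4 ALLOC][5-39 FREE]
Op 2: b = malloc(7) -> b = 5; heap: [0-4 ALLOC][5-11 ALLOC][12-39 FREE]
Op 3: free(b) -> (freed b); heap: [0-4 ALLOC][5-39 FREE]
Op 4: c = malloc(2) -> c = 5; heap: [0-4 ALLOC][5-6 ALLOC][7-39 FREE]
Op 5: c = realloc(c, 12) -> c = 5; heap: [0-4 ALLOC][5-16 ALLOC][17-39 FREE]
Op 6: d = malloc(8) -> d = 17; heap: [0-4 ALLOC][5-16 ALLOC][17-24 ALLOC][25-39 FREE]
Op 7: d = realloc(d, 18) -> d = 17; heap: [0-4 ALLOC][5-16 ALLOC][17-34 ALLOC][35-39 FREE]

Answer: [0-4 ALLOC][5-16 ALLOC][17-34 ALLOC][35-39 FREE]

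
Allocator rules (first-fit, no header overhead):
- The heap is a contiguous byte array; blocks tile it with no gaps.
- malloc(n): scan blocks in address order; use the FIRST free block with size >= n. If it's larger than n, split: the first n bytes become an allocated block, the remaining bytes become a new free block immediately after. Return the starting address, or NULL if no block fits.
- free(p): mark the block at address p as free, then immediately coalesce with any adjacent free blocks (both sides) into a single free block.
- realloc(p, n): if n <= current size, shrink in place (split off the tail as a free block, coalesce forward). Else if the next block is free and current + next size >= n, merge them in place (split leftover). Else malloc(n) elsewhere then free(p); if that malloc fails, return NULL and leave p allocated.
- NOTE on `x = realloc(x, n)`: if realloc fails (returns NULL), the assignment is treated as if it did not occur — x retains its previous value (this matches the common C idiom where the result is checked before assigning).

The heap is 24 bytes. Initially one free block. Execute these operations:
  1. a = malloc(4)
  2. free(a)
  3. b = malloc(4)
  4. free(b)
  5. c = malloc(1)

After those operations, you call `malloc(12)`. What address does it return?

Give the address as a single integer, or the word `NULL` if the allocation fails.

Op 1: a = malloc(4) -> a = 0; heap: [0-3 ALLOC][4-23 FREE]
Op 2: free(a) -> (freed a); heap: [0-23 FREE]
Op 3: b = malloc(4) -> b = 0; heap: [0-3 ALLOC][4-23 FREE]
Op 4: free(b) -> (freed b); heap: [0-23 FREE]
Op 5: c = malloc(1) -> c = 0; heap: [0-0 ALLOC][1-23 FREE]
malloc(12): first-fit scan over [0-0 ALLOC][1-23 FREE] -> 1

Answer: 1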